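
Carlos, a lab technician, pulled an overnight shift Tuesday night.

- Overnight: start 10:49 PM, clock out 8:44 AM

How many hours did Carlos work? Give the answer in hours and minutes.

9 h 55 min

Overnight: 10:49 PM → midnight = 1 h 11 min; midnight → 8:44 AM = 8 h 44 min; span 9 h 55 min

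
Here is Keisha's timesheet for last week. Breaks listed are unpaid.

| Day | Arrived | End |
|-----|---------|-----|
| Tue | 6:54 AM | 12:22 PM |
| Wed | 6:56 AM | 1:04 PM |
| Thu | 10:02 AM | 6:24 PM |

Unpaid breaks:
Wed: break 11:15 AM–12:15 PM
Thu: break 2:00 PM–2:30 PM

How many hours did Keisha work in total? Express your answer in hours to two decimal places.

Tue: 6:54 AM–12:22 PM = 5 h 28 min
Wed: 6:56 AM–1:04 PM = 6 h 8 min; less 60 min break → 5 h 8 min
Thu: 10:02 AM–6:24 PM = 8 h 22 min; less 30 min break → 7 h 52 min
Total: 5 h 28 min + 5 h 8 min + 7 h 52 min = 18 h 28 min.

18.47 hours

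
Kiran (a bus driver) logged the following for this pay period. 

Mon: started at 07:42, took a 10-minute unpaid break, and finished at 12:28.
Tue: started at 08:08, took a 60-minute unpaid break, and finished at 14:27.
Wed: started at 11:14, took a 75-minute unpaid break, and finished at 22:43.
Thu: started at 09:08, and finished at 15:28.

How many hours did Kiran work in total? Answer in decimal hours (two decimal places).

Mon: 07:42–12:28 = 4 h 46 min; less 10 min break → 4 h 36 min
Tue: 08:08–14:27 = 6 h 19 min; less 60 min break → 5 h 19 min
Wed: 11:14–22:43 = 11 h 29 min; less 75 min break → 10 h 14 min
Thu: 09:08–15:28 = 6 h 20 min
Total: 4 h 36 min + 5 h 19 min + 10 h 14 min + 6 h 20 min = 26 h 29 min.

26.48 hours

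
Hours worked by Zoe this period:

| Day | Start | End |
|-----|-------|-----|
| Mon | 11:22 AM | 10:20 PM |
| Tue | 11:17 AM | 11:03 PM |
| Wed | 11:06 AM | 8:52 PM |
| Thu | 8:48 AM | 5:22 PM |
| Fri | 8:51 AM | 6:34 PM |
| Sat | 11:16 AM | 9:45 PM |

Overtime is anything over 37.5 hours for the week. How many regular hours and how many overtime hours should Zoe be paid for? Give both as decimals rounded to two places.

Regular 37.50 hours, overtime 23.77 hours

Mon: 11:22 AM–10:20 PM = 10 h 58 min
Tue: 11:17 AM–11:03 PM = 11 h 46 min
Wed: 11:06 AM–8:52 PM = 9 h 46 min
Thu: 8:48 AM–5:22 PM = 8 h 34 min
Fri: 8:51 AM–6:34 PM = 9 h 43 min
Sat: 11:16 AM–9:45 PM = 10 h 29 min
Total worked: 61 h 16 min = 61.27 h.
Threshold 37.5 h → overtime 23 h 46 min, regular 37 h 30 min.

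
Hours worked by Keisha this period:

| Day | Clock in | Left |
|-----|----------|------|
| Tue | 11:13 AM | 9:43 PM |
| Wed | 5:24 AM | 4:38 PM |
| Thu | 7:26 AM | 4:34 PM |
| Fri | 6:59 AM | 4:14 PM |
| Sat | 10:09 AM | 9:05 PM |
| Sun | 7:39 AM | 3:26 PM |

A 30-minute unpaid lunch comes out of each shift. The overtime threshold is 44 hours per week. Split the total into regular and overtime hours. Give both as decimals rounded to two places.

Regular 44.00 hours, overtime 11.83 hours

Tue: 11:13 AM–9:43 PM = 10 h 30 min; less 30 min break → 10 h 0 min
Wed: 5:24 AM–4:38 PM = 11 h 14 min; less 30 min break → 10 h 44 min
Thu: 7:26 AM–4:34 PM = 9 h 8 min; less 30 min break → 8 h 38 min
Fri: 6:59 AM–4:14 PM = 9 h 15 min; less 30 min break → 8 h 45 min
Sat: 10:09 AM–9:05 PM = 10 h 56 min; less 30 min break → 10 h 26 min
Sun: 7:39 AM–3:26 PM = 7 h 47 min; less 30 min break → 7 h 17 min
Total worked: 55 h 50 min = 55.83 h.
Threshold 44 h → overtime 11 h 50 min, regular 44 h 0 min.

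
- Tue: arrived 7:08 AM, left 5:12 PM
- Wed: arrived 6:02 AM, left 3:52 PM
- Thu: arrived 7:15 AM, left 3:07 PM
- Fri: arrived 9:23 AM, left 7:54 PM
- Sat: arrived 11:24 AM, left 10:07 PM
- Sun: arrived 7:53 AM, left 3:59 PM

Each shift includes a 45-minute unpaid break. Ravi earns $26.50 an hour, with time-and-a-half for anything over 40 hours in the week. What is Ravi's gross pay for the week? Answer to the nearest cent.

$1560.85

Tue: 7:08 AM–5:12 PM = 10 h 4 min; less 45 min break → 9 h 19 min
Wed: 6:02 AM–3:52 PM = 9 h 50 min; less 45 min break → 9 h 5 min
Thu: 7:15 AM–3:07 PM = 7 h 52 min; less 45 min break → 7 h 7 min
Fri: 9:23 AM–7:54 PM = 10 h 31 min; less 45 min break → 9 h 46 min
Sat: 11:24 AM–10:07 PM = 10 h 43 min; less 45 min break → 9 h 58 min
Sun: 7:53 AM–3:59 PM = 8 h 6 min; less 45 min break → 7 h 21 min
Total worked: 52 h 36 min = 3156 min.
Regular 40 h 0 min = 2400 min at $26.50/h; overtime 12 h 36 min = 756 min at $39.75/h.
Pay = (2400 × $26.50 + 756 × $39.75) ÷ 60 = $1560.85.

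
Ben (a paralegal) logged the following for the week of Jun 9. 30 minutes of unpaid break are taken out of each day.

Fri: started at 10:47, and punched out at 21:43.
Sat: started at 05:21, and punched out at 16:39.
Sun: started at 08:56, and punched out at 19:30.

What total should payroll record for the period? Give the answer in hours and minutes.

31 h 18 min

Fri: 10:47–21:43 = 10 h 56 min; less 30 min break → 10 h 26 min
Sat: 05:21–16:39 = 11 h 18 min; less 30 min break → 10 h 48 min
Sun: 08:56–19:30 = 10 h 34 min; less 30 min break → 10 h 4 min
Total: 10 h 26 min + 10 h 48 min + 10 h 4 min = 31 h 18 min.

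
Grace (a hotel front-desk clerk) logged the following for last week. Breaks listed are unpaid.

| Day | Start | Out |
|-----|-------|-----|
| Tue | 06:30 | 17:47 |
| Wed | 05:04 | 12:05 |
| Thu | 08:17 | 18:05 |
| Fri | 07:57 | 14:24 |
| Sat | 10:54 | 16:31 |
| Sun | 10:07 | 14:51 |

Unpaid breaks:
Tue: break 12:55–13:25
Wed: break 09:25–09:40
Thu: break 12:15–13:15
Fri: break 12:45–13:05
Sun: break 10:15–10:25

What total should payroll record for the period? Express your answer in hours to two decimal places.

42.65 hours

Tue: 06:30–17:47 = 11 h 17 min; less 30 min break → 10 h 47 min
Wed: 05:04–12:05 = 7 h 1 min; less 15 min break → 6 h 46 min
Thu: 08:17–18:05 = 9 h 48 min; less 60 min break → 8 h 48 min
Fri: 07:57–14:24 = 6 h 27 min; less 20 min break → 6 h 7 min
Sat: 10:54–16:31 = 5 h 37 min
Sun: 10:07–14:51 = 4 h 44 min; less 10 min break → 4 h 34 min
Total: 10 h 47 min + 6 h 46 min + 8 h 48 min + 6 h 7 min + 5 h 37 min + 4 h 34 min = 42 h 39 min.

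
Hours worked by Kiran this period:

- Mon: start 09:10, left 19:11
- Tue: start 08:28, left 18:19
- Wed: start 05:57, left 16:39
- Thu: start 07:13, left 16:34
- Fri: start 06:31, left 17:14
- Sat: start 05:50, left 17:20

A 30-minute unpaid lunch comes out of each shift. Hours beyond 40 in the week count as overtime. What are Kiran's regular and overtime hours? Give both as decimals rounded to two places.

Mon: 09:10–19:11 = 10 h 1 min; less 30 min break → 9 h 31 min
Tue: 08:28–18:19 = 9 h 51 min; less 30 min break → 9 h 21 min
Wed: 05:57–16:39 = 10 h 42 min; less 30 min break → 10 h 12 min
Thu: 07:13–16:34 = 9 h 21 min; less 30 min break → 8 h 51 min
Fri: 06:31–17:14 = 10 h 43 min; less 30 min break → 10 h 13 min
Sat: 05:50–17:20 = 11 h 30 min; less 30 min break → 11 h 0 min
Total worked: 59 h 8 min = 59.13 h.
Threshold 40 h → overtime 19 h 8 min, regular 40 h 0 min.

Regular 40.00 hours, overtime 19.13 hours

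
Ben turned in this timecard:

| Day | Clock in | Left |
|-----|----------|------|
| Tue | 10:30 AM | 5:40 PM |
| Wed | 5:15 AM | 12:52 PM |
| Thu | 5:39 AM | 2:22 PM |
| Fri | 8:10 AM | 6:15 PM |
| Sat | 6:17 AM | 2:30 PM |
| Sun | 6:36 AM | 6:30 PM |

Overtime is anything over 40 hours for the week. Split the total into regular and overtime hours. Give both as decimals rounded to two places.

Regular 40.00 hours, overtime 13.70 hours

Tue: 10:30 AM–5:40 PM = 7 h 10 min
Wed: 5:15 AM–12:52 PM = 7 h 37 min
Thu: 5:39 AM–2:22 PM = 8 h 43 min
Fri: 8:10 AM–6:15 PM = 10 h 5 min
Sat: 6:17 AM–2:30 PM = 8 h 13 min
Sun: 6:36 AM–6:30 PM = 11 h 54 min
Total worked: 53 h 42 min = 53.70 h.
Threshold 40 h → overtime 13 h 42 min, regular 40 h 0 min.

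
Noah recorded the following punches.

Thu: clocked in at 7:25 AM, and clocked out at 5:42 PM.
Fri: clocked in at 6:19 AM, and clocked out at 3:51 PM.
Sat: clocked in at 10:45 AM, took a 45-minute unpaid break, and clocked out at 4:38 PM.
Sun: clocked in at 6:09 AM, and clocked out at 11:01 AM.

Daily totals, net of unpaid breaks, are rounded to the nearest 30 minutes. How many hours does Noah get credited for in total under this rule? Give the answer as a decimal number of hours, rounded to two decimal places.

Thu: 7:25 AM–5:42 PM = 10 h 17 min → rounds to 10 h 30 min
Fri: 6:19 AM–3:51 PM = 9 h 32 min → rounds to 9 h 30 min
Sat: 10:45 AM–4:38 PM = 5 h 53 min − 45 min = 5 h 8 min → rounds to 5 h 0 min
Sun: 6:09 AM–11:01 AM = 4 h 52 min → rounds to 5 h 0 min
Total credited: 30 h 0 min.

30.00 hours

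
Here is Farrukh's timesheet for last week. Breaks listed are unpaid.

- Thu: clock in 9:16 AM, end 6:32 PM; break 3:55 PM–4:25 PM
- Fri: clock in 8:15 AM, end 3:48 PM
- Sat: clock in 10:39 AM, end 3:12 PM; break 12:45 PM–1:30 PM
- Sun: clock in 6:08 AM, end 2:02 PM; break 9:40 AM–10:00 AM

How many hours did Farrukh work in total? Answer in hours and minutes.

27 h 41 min

Thu: 9:16 AM–6:32 PM = 9 h 16 min; less 30 min break → 8 h 46 min
Fri: 8:15 AM–3:48 PM = 7 h 33 min
Sat: 10:39 AM–3:12 PM = 4 h 33 min; less 45 min break → 3 h 48 min
Sun: 6:08 AM–2:02 PM = 7 h 54 min; less 20 min break → 7 h 34 min
Total: 8 h 46 min + 7 h 33 min + 3 h 48 min + 7 h 34 min = 27 h 41 min.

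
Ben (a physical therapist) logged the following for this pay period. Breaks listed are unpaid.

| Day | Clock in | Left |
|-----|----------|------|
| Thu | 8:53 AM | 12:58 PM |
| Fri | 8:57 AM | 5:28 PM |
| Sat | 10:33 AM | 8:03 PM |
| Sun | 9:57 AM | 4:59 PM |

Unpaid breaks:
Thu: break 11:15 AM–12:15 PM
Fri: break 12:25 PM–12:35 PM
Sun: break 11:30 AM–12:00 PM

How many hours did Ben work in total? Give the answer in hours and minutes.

Thu: 8:53 AM–12:58 PM = 4 h 5 min; less 60 min break → 3 h 5 min
Fri: 8:57 AM–5:28 PM = 8 h 31 min; less 10 min break → 8 h 21 min
Sat: 10:33 AM–8:03 PM = 9 h 30 min
Sun: 9:57 AM–4:59 PM = 7 h 2 min; less 30 min break → 6 h 32 min
Total: 3 h 5 min + 8 h 21 min + 9 h 30 min + 6 h 32 min = 27 h 28 min.

27 h 28 min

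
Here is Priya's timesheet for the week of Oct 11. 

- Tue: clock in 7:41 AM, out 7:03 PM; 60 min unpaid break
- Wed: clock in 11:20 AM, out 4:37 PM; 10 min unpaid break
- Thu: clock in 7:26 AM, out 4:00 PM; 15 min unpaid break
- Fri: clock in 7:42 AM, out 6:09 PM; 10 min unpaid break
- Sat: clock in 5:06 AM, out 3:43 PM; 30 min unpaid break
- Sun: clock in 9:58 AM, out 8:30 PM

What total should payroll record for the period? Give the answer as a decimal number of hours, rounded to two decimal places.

Tue: 7:41 AM–7:03 PM = 11 h 22 min; less 60 min break → 10 h 22 min
Wed: 11:20 AM–4:37 PM = 5 h 17 min; less 10 min break → 5 h 7 min
Thu: 7:26 AM–4:00 PM = 8 h 34 min; less 15 min break → 8 h 19 min
Fri: 7:42 AM–6:09 PM = 10 h 27 min; less 10 min break → 10 h 17 min
Sat: 5:06 AM–3:43 PM = 10 h 37 min; less 30 min break → 10 h 7 min
Sun: 9:58 AM–8:30 PM = 10 h 32 min
Total: 10 h 22 min + 5 h 7 min + 8 h 19 min + 10 h 17 min + 10 h 7 min + 10 h 32 min = 54 h 44 min.

54.73 hours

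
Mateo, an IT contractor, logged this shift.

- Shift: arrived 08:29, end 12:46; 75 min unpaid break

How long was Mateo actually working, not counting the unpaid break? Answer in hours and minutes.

3 h 2 min

Shift: 08:29–12:46 = 4 h 17 min; less 75 min break → 3 h 2 min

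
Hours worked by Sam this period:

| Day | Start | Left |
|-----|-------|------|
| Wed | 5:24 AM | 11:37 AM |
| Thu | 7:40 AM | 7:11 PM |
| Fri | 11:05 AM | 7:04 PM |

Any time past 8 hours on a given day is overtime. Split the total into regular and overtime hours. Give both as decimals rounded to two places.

Wed: 5:24 AM–11:37 AM = 6 h 13 min
Thu: 7:40 AM–7:11 PM = 11 h 31 min
Fri: 11:05 AM–7:04 PM = 7 h 59 min
Wed reg 6 h 13 min / OT 0 h 0 min; Thu reg 8 h 0 min / OT 3 h 31 min; Fri reg 7 h 59 min / OT 0 h 0 min.
Totals: regular 22 h 12 min, overtime 3 h 31 min.

Regular 22.20 hours, overtime 3.52 hours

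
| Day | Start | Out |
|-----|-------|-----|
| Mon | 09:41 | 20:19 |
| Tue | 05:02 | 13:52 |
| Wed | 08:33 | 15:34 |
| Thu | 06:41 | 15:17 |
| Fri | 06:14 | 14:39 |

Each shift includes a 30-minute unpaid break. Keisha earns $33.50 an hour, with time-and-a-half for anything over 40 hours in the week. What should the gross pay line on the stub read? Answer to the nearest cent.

Mon: 09:41–20:19 = 10 h 38 min; less 30 min break → 10 h 8 min
Tue: 05:02–13:52 = 8 h 50 min; less 30 min break → 8 h 20 min
Wed: 08:33–15:34 = 7 h 1 min; less 30 min break → 6 h 31 min
Thu: 06:41–15:17 = 8 h 36 min; less 30 min break → 8 h 6 min
Fri: 06:14–14:39 = 8 h 25 min; less 30 min break → 7 h 55 min
Total worked: 41 h 0 min = 2460 min.
Regular 40 h 0 min = 2400 min at $33.50/h; overtime 1 h 0 min = 60 min at $50.25/h.
Pay = (2400 × $33.50 + 60 × $50.25) ÷ 60 = $1390.25.

$1390.25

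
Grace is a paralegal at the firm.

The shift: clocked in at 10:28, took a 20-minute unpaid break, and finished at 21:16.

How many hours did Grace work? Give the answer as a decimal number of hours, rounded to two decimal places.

The shift: 10:28–21:16 = 10 h 48 min; less 20 min break → 10 h 28 min

10.47 hours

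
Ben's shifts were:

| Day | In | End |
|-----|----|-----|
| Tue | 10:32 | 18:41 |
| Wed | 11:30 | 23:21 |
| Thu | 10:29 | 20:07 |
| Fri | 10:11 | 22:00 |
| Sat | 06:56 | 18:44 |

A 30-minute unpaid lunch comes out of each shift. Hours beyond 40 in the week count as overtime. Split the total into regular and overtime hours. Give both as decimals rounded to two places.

Regular 40.00 hours, overtime 10.75 hours

Tue: 10:32–18:41 = 8 h 9 min; less 30 min break → 7 h 39 min
Wed: 11:30–23:21 = 11 h 51 min; less 30 min break → 11 h 21 min
Thu: 10:29–20:07 = 9 h 38 min; less 30 min break → 9 h 8 min
Fri: 10:11–22:00 = 11 h 49 min; less 30 min break → 11 h 19 min
Sat: 06:56–18:44 = 11 h 48 min; less 30 min break → 11 h 18 min
Total worked: 50 h 45 min = 50.75 h.
Threshold 40 h → overtime 10 h 45 min, regular 40 h 0 min.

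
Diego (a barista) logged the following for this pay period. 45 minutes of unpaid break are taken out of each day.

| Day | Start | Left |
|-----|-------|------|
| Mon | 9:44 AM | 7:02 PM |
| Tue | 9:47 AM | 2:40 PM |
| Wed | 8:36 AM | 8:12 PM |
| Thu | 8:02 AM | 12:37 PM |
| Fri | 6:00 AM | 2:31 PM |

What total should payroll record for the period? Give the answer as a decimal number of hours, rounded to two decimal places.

35.13 hours

Mon: 9:44 AM–7:02 PM = 9 h 18 min; less 45 min break → 8 h 33 min
Tue: 9:47 AM–2:40 PM = 4 h 53 min; less 45 min break → 4 h 8 min
Wed: 8:36 AM–8:12 PM = 11 h 36 min; less 45 min break → 10 h 51 min
Thu: 8:02 AM–12:37 PM = 4 h 35 min; less 45 min break → 3 h 50 min
Fri: 6:00 AM–2:31 PM = 8 h 31 min; less 45 min break → 7 h 46 min
Total: 8 h 33 min + 4 h 8 min + 10 h 51 min + 3 h 50 min + 7 h 46 min = 35 h 8 min.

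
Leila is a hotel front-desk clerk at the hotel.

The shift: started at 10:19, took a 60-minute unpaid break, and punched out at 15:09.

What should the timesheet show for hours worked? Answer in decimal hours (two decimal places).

The shift: 10:19–15:09 = 4 h 50 min; less 60 min break → 3 h 50 min

3.83 hours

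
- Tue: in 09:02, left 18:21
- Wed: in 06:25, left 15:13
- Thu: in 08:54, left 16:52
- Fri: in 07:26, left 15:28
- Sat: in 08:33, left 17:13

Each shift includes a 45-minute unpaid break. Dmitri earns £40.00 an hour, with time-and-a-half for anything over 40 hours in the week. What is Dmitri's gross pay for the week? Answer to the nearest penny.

Tue: 09:02–18:21 = 9 h 19 min; less 45 min break → 8 h 34 min
Wed: 06:25–15:13 = 8 h 48 min; less 45 min break → 8 h 3 min
Thu: 08:54–16:52 = 7 h 58 min; less 45 min break → 7 h 13 min
Fri: 07:26–15:28 = 8 h 2 min; less 45 min break → 7 h 17 min
Sat: 08:33–17:13 = 8 h 40 min; less 45 min break → 7 h 55 min
Total worked: 39 h 2 min = 2342 min.
Regular 39 h 2 min = 2342 min at £40.00/h; overtime 0 h 0 min = 0 min at £60.00/h.
Pay = (2342 × £40.00 + 0 × £60.00) ÷ 60 = £1561.33.

£1561.33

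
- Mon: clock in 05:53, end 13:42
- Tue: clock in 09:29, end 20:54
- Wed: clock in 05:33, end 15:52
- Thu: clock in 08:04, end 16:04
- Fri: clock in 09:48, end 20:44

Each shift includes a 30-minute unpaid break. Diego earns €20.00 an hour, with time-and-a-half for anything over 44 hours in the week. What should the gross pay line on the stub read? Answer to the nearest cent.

€939.50

Mon: 05:53–13:42 = 7 h 49 min; less 30 min break → 7 h 19 min
Tue: 09:29–20:54 = 11 h 25 min; less 30 min break → 10 h 55 min
Wed: 05:33–15:52 = 10 h 19 min; less 30 min break → 9 h 49 min
Thu: 08:04–16:04 = 8 h 0 min; less 30 min break → 7 h 30 min
Fri: 09:48–20:44 = 10 h 56 min; less 30 min break → 10 h 26 min
Total worked: 45 h 59 min = 2759 min.
Regular 44 h 0 min = 2640 min at €20.00/h; overtime 1 h 59 min = 119 min at €30.00/h.
Pay = (2640 × €20.00 + 119 × €30.00) ÷ 60 = €939.50.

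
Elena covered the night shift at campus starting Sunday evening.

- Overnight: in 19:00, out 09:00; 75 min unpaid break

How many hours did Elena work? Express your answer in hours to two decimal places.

12.75 hours

Overnight: 19:00 → midnight = 5 h 0 min; midnight → 09:00 = 9 h 0 min; span 14 h 0 min; less 75 min break → 12 h 45 min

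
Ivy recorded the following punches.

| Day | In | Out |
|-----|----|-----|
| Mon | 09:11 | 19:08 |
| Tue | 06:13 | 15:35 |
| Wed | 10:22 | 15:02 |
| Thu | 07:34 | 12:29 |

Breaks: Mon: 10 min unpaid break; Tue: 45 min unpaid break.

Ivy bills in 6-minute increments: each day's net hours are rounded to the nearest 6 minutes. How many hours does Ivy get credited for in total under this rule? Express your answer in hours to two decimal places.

28.00 hours

Mon: 09:11–19:08 = 9 h 57 min − 10 min = 9 h 47 min → rounds to 9 h 48 min
Tue: 06:13–15:35 = 9 h 22 min − 45 min = 8 h 37 min → rounds to 8 h 36 min
Wed: 10:22–15:02 = 4 h 40 min → rounds to 4 h 42 min
Thu: 07:34–12:29 = 4 h 55 min → rounds to 4 h 54 min
Total credited: 28 h 0 min.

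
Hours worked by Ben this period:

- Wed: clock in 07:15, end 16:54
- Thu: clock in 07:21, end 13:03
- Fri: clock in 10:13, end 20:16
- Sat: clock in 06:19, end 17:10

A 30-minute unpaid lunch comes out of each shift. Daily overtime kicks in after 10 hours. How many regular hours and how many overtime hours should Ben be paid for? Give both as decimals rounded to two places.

Wed: 07:15–16:54 = 9 h 39 min; less 30 min break → 9 h 9 min
Thu: 07:21–13:03 = 5 h 42 min; less 30 min break → 5 h 12 min
Fri: 10:13–20:16 = 10 h 3 min; less 30 min break → 9 h 33 min
Sat: 06:19–17:10 = 10 h 51 min; less 30 min break → 10 h 21 min
Wed reg 9 h 9 min / OT 0 h 0 min; Thu reg 5 h 12 min / OT 0 h 0 min; Fri reg 9 h 33 min / OT 0 h 0 min; Sat reg 10 h 0 min / OT 0 h 21 min.
Totals: regular 33 h 54 min, overtime 0 h 21 min.

Regular 33.90 hours, overtime 0.35 hours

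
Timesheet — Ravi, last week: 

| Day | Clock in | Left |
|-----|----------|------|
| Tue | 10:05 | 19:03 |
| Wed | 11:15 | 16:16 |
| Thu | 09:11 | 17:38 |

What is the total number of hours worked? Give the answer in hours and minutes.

22 h 26 min

Tue: 10:05–19:03 = 8 h 58 min
Wed: 11:15–16:16 = 5 h 1 min
Thu: 09:11–17:38 = 8 h 27 min
Total: 8 h 58 min + 5 h 1 min + 8 h 27 min = 22 h 26 min.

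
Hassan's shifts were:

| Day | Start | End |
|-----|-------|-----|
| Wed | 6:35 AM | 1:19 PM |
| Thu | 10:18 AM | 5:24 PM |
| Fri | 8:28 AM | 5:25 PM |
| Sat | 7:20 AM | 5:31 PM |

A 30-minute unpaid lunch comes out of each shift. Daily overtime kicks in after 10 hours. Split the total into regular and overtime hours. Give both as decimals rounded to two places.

Wed: 6:35 AM–1:19 PM = 6 h 44 min; less 30 min break → 6 h 14 min
Thu: 10:18 AM–5:24 PM = 7 h 6 min; less 30 min break → 6 h 36 min
Fri: 8:28 AM–5:25 PM = 8 h 57 min; less 30 min break → 8 h 27 min
Sat: 7:20 AM–5:31 PM = 10 h 11 min; less 30 min break → 9 h 41 min
Wed reg 6 h 14 min / OT 0 h 0 min; Thu reg 6 h 36 min / OT 0 h 0 min; Fri reg 8 h 27 min / OT 0 h 0 min; Sat reg 9 h 41 min / OT 0 h 0 min.
Totals: regular 30 h 58 min, overtime 0 h 0 min.

Regular 30.97 hours, overtime 0.00 hours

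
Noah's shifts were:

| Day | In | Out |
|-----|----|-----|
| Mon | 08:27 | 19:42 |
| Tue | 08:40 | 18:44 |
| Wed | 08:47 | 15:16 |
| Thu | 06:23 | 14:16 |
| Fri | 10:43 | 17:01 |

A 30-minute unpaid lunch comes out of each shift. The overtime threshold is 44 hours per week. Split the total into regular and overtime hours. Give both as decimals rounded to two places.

Mon: 08:27–19:42 = 11 h 15 min; less 30 min break → 10 h 45 min
Tue: 08:40–18:44 = 10 h 4 min; less 30 min break → 9 h 34 min
Wed: 08:47–15:16 = 6 h 29 min; less 30 min break → 5 h 59 min
Thu: 06:23–14:16 = 7 h 53 min; less 30 min break → 7 h 23 min
Fri: 10:43–17:01 = 6 h 18 min; less 30 min break → 5 h 48 min
Total worked: 39 h 29 min = 39.48 h.
Threshold 44 h → overtime 0 h 0 min, regular 39 h 29 min.

Regular 39.48 hours, overtime 0.00 hours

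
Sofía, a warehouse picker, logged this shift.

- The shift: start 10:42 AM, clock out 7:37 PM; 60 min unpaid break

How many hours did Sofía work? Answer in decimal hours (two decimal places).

The shift: 10:42 AM–7:37 PM = 8 h 55 min; less 60 min break → 7 h 55 min

7.92 hours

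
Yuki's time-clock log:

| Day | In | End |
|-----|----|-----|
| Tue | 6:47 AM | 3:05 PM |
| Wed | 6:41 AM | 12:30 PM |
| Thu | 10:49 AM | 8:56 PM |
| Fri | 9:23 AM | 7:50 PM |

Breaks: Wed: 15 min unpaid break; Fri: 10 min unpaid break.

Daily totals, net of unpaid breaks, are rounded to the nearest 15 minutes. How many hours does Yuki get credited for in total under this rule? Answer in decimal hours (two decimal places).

Tue: 6:47 AM–3:05 PM = 8 h 18 min → rounds to 8 h 15 min
Wed: 6:41 AM–12:30 PM = 5 h 49 min − 15 min = 5 h 34 min → rounds to 5 h 30 min
Thu: 10:49 AM–8:56 PM = 10 h 7 min → rounds to 10 h 0 min
Fri: 9:23 AM–7:50 PM = 10 h 27 min − 10 min = 10 h 17 min → rounds to 10 h 15 min
Total credited: 34 h 0 min.

34.00 hours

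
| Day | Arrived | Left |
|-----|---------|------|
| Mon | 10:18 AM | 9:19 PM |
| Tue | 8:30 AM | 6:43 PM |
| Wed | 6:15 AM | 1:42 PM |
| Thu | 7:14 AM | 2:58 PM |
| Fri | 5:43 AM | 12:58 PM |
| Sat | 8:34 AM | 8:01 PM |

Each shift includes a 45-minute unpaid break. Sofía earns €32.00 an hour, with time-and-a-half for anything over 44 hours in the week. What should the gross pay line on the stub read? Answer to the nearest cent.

€1725.60

Mon: 10:18 AM–9:19 PM = 11 h 1 min; less 45 min break → 10 h 16 min
Tue: 8:30 AM–6:43 PM = 10 h 13 min; less 45 min break → 9 h 28 min
Wed: 6:15 AM–1:42 PM = 7 h 27 min; less 45 min break → 6 h 42 min
Thu: 7:14 AM–2:58 PM = 7 h 44 min; less 45 min break → 6 h 59 min
Fri: 5:43 AM–12:58 PM = 7 h 15 min; less 45 min break → 6 h 30 min
Sat: 8:34 AM–8:01 PM = 11 h 27 min; less 45 min break → 10 h 42 min
Total worked: 50 h 37 min = 3037 min.
Regular 44 h 0 min = 2640 min at €32.00/h; overtime 6 h 37 min = 397 min at €48.00/h.
Pay = (2640 × €32.00 + 397 × €48.00) ÷ 60 = €1725.60.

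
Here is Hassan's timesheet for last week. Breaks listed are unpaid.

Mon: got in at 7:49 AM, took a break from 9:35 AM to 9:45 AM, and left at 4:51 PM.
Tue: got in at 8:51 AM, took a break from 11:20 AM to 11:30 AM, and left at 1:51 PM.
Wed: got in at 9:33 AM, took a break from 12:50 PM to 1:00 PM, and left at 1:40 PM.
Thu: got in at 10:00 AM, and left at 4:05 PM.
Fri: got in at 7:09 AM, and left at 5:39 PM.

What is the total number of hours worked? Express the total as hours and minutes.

Mon: 7:49 AM–4:51 PM = 9 h 2 min; less 10 min break → 8 h 52 min
Tue: 8:51 AM–1:51 PM = 5 h 0 min; less 10 min break → 4 h 50 min
Wed: 9:33 AM–1:40 PM = 4 h 7 min; less 10 min break → 3 h 57 min
Thu: 10:00 AM–4:05 PM = 6 h 5 min
Fri: 7:09 AM–5:39 PM = 10 h 30 min
Total: 8 h 52 min + 4 h 50 min + 3 h 57 min + 6 h 5 min + 10 h 30 min = 34 h 14 min.

34 h 14 min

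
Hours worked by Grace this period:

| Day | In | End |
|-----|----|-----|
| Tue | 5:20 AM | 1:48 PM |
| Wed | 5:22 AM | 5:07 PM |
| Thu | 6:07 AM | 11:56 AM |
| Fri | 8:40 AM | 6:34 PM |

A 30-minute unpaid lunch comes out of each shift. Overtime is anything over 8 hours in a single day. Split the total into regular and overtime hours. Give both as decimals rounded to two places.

Regular 29.28 hours, overtime 4.65 hours

Tue: 5:20 AM–1:48 PM = 8 h 28 min; less 30 min break → 7 h 58 min
Wed: 5:22 AM–5:07 PM = 11 h 45 min; less 30 min break → 11 h 15 min
Thu: 6:07 AM–11:56 AM = 5 h 49 min; less 30 min break → 5 h 19 min
Fri: 8:40 AM–6:34 PM = 9 h 54 min; less 30 min break → 9 h 24 min
Tue reg 7 h 58 min / OT 0 h 0 min; Wed reg 8 h 0 min / OT 3 h 15 min; Thu reg 5 h 19 min / OT 0 h 0 min; Fri reg 8 h 0 min / OT 1 h 24 min.
Totals: regular 29 h 17 min, overtime 4 h 39 min.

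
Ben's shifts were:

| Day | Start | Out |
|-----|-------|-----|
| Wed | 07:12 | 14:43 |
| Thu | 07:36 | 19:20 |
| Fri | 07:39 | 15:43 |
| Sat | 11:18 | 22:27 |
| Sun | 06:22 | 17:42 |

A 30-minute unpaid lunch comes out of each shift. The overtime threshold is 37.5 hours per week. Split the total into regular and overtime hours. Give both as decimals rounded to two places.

Regular 37.50 hours, overtime 9.80 hours

Wed: 07:12–14:43 = 7 h 31 min; less 30 min break → 7 h 1 min
Thu: 07:36–19:20 = 11 h 44 min; less 30 min break → 11 h 14 min
Fri: 07:39–15:43 = 8 h 4 min; less 30 min break → 7 h 34 min
Sat: 11:18–22:27 = 11 h 9 min; less 30 min break → 10 h 39 min
Sun: 06:22–17:42 = 11 h 20 min; less 30 min break → 10 h 50 min
Total worked: 47 h 18 min = 47.30 h.
Threshold 37.5 h → overtime 9 h 48 min, regular 37 h 30 min.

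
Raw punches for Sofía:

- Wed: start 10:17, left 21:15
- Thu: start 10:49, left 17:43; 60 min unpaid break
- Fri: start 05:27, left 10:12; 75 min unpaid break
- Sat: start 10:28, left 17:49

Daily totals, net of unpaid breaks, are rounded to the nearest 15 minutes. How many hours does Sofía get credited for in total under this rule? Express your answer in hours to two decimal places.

Wed: 10:17–21:15 = 10 h 58 min → rounds to 11 h 0 min
Thu: 10:49–17:43 = 6 h 54 min − 60 min = 5 h 54 min → rounds to 6 h 0 min
Fri: 05:27–10:12 = 4 h 45 min − 75 min = 3 h 30 min → rounds to 3 h 30 min
Sat: 10:28–17:49 = 7 h 21 min → rounds to 7 h 15 min
Total credited: 27 h 45 min.

27.75 hours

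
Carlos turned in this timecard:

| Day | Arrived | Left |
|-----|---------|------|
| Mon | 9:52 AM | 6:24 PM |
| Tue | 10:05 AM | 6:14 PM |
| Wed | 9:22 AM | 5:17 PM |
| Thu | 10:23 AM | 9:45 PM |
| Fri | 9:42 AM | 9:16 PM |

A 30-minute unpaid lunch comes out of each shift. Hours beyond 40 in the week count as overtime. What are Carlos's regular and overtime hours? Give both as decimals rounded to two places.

Mon: 9:52 AM–6:24 PM = 8 h 32 min; less 30 min break → 8 h 2 min
Tue: 10:05 AM–6:14 PM = 8 h 9 min; less 30 min break → 7 h 39 min
Wed: 9:22 AM–5:17 PM = 7 h 55 min; less 30 min break → 7 h 25 min
Thu: 10:23 AM–9:45 PM = 11 h 22 min; less 30 min break → 10 h 52 min
Fri: 9:42 AM–9:16 PM = 11 h 34 min; less 30 min break → 11 h 4 min
Total worked: 45 h 2 min = 45.03 h.
Threshold 40 h → overtime 5 h 2 min, regular 40 h 0 min.

Regular 40.00 hours, overtime 5.03 hours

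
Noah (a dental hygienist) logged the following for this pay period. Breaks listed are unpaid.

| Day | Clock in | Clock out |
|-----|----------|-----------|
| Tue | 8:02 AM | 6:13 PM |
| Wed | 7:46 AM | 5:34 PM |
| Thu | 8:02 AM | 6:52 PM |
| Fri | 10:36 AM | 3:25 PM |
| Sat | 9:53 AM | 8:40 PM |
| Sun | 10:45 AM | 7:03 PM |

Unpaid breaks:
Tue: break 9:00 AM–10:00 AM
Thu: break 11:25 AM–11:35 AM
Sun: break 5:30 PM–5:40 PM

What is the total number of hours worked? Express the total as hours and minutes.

Tue: 8:02 AM–6:13 PM = 10 h 11 min; less 60 min break → 9 h 11 min
Wed: 7:46 AM–5:34 PM = 9 h 48 min
Thu: 8:02 AM–6:52 PM = 10 h 50 min; less 10 min break → 10 h 40 min
Fri: 10:36 AM–3:25 PM = 4 h 49 min
Sat: 9:53 AM–8:40 PM = 10 h 47 min
Sun: 10:45 AM–7:03 PM = 8 h 18 min; less 10 min break → 8 h 8 min
Total: 9 h 11 min + 9 h 48 min + 10 h 40 min + 4 h 49 min + 10 h 47 min + 8 h 8 min = 53 h 23 min.

53 h 23 min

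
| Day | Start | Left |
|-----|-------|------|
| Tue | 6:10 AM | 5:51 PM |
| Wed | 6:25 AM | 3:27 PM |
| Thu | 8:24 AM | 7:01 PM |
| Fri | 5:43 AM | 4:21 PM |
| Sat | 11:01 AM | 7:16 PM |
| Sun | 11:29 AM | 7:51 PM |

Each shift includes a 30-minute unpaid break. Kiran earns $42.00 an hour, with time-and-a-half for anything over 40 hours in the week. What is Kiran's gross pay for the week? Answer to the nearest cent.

Tue: 6:10 AM–5:51 PM = 11 h 41 min; less 30 min break → 11 h 11 min
Wed: 6:25 AM–3:27 PM = 9 h 2 min; less 30 min break → 8 h 32 min
Thu: 8:24 AM–7:01 PM = 10 h 37 min; less 30 min break → 10 h 7 min
Fri: 5:43 AM–4:21 PM = 10 h 38 min; less 30 min break → 10 h 8 min
Sat: 11:01 AM–7:16 PM = 8 h 15 min; less 30 min break → 7 h 45 min
Sun: 11:29 AM–7:51 PM = 8 h 22 min; less 30 min break → 7 h 52 min
Total worked: 55 h 35 min = 3335 min.
Regular 40 h 0 min = 2400 min at $42.00/h; overtime 15 h 35 min = 935 min at $63.00/h.
Pay = (2400 × $42.00 + 935 × $63.00) ÷ 60 = $2661.75.

$2661.75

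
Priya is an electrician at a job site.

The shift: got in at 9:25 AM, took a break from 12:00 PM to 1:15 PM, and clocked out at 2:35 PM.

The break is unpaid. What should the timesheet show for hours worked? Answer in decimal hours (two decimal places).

The shift: 9:25 AM–2:35 PM = 5 h 10 min; less 75 min break → 3 h 55 min

3.92 hours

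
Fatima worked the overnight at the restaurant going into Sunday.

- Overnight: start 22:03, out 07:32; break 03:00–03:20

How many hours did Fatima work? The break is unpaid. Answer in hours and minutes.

Overnight: 22:03 → midnight = 1 h 57 min; midnight → 07:32 = 7 h 32 min; span 9 h 29 min; less 20 min break → 9 h 9 min

9 h 9 min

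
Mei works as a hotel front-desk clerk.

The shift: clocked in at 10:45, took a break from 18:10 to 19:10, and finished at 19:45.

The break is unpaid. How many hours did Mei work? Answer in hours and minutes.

The shift: 10:45–19:45 = 9 h 0 min; less 60 min break → 8 h 0 min

8 h 0 min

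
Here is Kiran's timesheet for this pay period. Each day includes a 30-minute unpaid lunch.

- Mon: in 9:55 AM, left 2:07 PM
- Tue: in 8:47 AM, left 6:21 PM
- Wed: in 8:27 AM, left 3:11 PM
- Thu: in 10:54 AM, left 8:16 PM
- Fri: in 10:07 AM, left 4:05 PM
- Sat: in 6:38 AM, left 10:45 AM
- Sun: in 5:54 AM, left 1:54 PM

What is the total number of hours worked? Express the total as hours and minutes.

Mon: 9:55 AM–2:07 PM = 4 h 12 min; less 30 min break → 3 h 42 min
Tue: 8:47 AM–6:21 PM = 9 h 34 min; less 30 min break → 9 h 4 min
Wed: 8:27 AM–3:11 PM = 6 h 44 min; less 30 min break → 6 h 14 min
Thu: 10:54 AM–8:16 PM = 9 h 22 min; less 30 min break → 8 h 52 min
Fri: 10:07 AM–4:05 PM = 5 h 58 min; less 30 min break → 5 h 28 min
Sat: 6:38 AM–10:45 AM = 4 h 7 min; less 30 min break → 3 h 37 min
Sun: 5:54 AM–1:54 PM = 8 h 0 min; less 30 min break → 7 h 30 min
Total: 3 h 42 min + 9 h 4 min + 6 h 14 min + 8 h 52 min + 5 h 28 min + 3 h 37 min + 7 h 30 min = 44 h 27 min.

44 h 27 min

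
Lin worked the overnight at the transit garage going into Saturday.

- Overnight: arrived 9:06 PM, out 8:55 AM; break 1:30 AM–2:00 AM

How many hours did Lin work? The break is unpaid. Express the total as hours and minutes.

11 h 19 min

Overnight: 9:06 PM → midnight = 2 h 54 min; midnight → 8:55 AM = 8 h 55 min; span 11 h 49 min; less 30 min break → 11 h 19 min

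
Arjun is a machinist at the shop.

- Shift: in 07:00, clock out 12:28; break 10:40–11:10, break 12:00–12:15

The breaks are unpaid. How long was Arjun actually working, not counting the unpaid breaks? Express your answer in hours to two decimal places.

Shift: 07:00–12:28 = 5 h 28 min; less 45 min break → 4 h 43 min

4.72 hours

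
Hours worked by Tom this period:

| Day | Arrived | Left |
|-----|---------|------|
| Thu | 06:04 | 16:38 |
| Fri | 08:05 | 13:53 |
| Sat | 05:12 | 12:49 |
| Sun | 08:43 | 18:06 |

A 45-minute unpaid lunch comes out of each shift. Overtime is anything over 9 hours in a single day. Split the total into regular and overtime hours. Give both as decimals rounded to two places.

Thu: 06:04–16:38 = 10 h 34 min; less 45 min break → 9 h 49 min
Fri: 08:05–13:53 = 5 h 48 min; less 45 min break → 5 h 3 min
Sat: 05:12–12:49 = 7 h 37 min; less 45 min break → 6 h 52 min
Sun: 08:43–18:06 = 9 h 23 min; less 45 min break → 8 h 38 min
Thu reg 9 h 0 min / OT 0 h 49 min; Fri reg 5 h 3 min / OT 0 h 0 min; Sat reg 6 h 52 min / OT 0 h 0 min; Sun reg 8 h 38 min / OT 0 h 0 min.
Totals: regular 29 h 33 min, overtime 0 h 49 min.

Regular 29.55 hours, overtime 0.82 hours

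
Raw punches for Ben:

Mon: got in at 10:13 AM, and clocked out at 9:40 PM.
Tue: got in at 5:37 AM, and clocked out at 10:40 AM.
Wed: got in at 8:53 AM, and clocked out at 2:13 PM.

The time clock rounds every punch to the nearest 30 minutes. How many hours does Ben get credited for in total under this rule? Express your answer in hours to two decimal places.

Mon: in 10:13 AM→10:00 AM, out 9:40 PM→9:30 PM; 11 h 30 min
Tue: in 5:37 AM→5:30 AM, out 10:40 AM→10:30 AM; 5 h 0 min
Wed: in 8:53 AM→9:00 AM, out 2:13 PM→2:00 PM; 5 h 0 min
Total credited: 21 h 30 min.

21.50 hours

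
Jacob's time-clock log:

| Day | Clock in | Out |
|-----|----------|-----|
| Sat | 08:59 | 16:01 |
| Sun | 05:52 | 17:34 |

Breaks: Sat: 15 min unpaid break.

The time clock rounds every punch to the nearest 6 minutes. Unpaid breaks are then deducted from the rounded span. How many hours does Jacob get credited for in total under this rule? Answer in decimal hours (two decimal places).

Sat: in 08:59→09:00, out 16:01→16:00; 7 h 0 min − 15 min = 6 h 45 min
Sun: in 05:52→05:54, out 17:34→17:36; 11 h 42 min
Total credited: 18 h 27 min.

18.45 hours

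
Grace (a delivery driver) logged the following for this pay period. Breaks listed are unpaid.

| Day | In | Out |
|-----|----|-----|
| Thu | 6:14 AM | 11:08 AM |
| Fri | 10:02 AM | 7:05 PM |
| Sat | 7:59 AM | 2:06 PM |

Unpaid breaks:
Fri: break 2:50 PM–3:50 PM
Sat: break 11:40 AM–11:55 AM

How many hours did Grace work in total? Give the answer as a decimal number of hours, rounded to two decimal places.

18.82 hours

Thu: 6:14 AM–11:08 AM = 4 h 54 min
Fri: 10:02 AM–7:05 PM = 9 h 3 min; less 60 min break → 8 h 3 min
Sat: 7:59 AM–2:06 PM = 6 h 7 min; less 15 min break → 5 h 52 min
Total: 4 h 54 min + 8 h 3 min + 5 h 52 min = 18 h 49 min.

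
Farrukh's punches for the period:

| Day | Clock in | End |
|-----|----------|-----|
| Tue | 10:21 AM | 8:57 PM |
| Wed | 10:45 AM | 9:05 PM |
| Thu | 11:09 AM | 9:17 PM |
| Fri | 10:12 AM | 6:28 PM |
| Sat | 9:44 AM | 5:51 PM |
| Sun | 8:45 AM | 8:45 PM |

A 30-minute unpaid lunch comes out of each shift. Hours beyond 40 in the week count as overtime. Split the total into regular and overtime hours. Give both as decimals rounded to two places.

Tue: 10:21 AM–8:57 PM = 10 h 36 min; less 30 min break → 10 h 6 min
Wed: 10:45 AM–9:05 PM = 10 h 20 min; less 30 min break → 9 h 50 min
Thu: 11:09 AM–9:17 PM = 10 h 8 min; less 30 min break → 9 h 38 min
Fri: 10:12 AM–6:28 PM = 8 h 16 min; less 30 min break → 7 h 46 min
Sat: 9:44 AM–5:51 PM = 8 h 7 min; less 30 min break → 7 h 37 min
Sun: 8:45 AM–8:45 PM = 12 h 0 min; less 30 min break → 11 h 30 min
Total worked: 56 h 27 min = 56.45 h.
Threshold 40 h → overtime 16 h 27 min, regular 40 h 0 min.

Regular 40.00 hours, overtime 16.45 hours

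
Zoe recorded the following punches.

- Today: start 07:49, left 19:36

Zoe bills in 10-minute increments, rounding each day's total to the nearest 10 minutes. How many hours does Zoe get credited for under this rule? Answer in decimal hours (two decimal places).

Today: 07:49–19:36 = 11 h 47 min → rounds to 11 h 50 min

11.83 hours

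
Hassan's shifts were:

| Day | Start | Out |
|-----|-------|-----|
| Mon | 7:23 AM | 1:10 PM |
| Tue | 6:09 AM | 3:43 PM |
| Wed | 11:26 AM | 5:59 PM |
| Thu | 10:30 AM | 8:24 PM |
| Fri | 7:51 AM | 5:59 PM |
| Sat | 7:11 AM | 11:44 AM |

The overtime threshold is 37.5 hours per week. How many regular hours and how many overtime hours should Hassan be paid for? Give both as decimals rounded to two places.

Mon: 7:23 AM–1:10 PM = 5 h 47 min
Tue: 6:09 AM–3:43 PM = 9 h 34 min
Wed: 11:26 AM–5:59 PM = 6 h 33 min
Thu: 10:30 AM–8:24 PM = 9 h 54 min
Fri: 7:51 AM–5:59 PM = 10 h 8 min
Sat: 7:11 AM–11:44 AM = 4 h 33 min
Total worked: 46 h 29 min = 46.48 h.
Threshold 37.5 h → overtime 8 h 59 min, regular 37 h 30 min.

Regular 37.50 hours, overtime 8.98 hours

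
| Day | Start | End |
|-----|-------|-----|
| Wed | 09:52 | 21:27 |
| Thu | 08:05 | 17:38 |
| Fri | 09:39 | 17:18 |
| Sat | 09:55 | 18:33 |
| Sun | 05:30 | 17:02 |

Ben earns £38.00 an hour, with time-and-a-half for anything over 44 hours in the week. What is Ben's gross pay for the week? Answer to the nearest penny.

Wed: 09:52–21:27 = 11 h 35 min
Thu: 08:05–17:38 = 9 h 33 min
Fri: 09:39–17:18 = 7 h 39 min
Sat: 09:55–18:33 = 8 h 38 min
Sun: 05:30–17:02 = 11 h 32 min
Total worked: 48 h 57 min = 2937 min.
Regular 44 h 0 min = 2640 min at £38.00/h; overtime 4 h 57 min = 297 min at £57.00/h.
Pay = (2640 × £38.00 + 297 × £57.00) ÷ 60 = £1954.15.

£1954.15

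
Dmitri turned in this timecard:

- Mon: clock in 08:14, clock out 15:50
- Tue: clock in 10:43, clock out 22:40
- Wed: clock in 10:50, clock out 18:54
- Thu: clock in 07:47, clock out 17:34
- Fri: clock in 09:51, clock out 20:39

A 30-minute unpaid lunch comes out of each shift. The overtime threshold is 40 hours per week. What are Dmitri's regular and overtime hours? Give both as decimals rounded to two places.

Mon: 08:14–15:50 = 7 h 36 min; less 30 min break → 7 h 6 min
Tue: 10:43–22:40 = 11 h 57 min; less 30 min break → 11 h 27 min
Wed: 10:50–18:54 = 8 h 4 min; less 30 min break → 7 h 34 min
Thu: 07:47–17:34 = 9 h 47 min; less 30 min break → 9 h 17 min
Fri: 09:51–20:39 = 10 h 48 min; less 30 min break → 10 h 18 min
Total worked: 45 h 42 min = 45.70 h.
Threshold 40 h → overtime 5 h 42 min, regular 40 h 0 min.

Regular 40.00 hours, overtime 5.70 hours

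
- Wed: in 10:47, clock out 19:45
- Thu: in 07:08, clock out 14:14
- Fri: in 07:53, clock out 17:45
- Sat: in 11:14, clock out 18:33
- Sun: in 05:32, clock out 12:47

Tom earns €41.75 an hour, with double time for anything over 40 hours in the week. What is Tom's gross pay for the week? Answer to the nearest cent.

Wed: 10:47–19:45 = 8 h 58 min
Thu: 07:08–14:14 = 7 h 6 min
Fri: 07:53–17:45 = 9 h 52 min
Sat: 11:14–18:33 = 7 h 19 min
Sun: 05:32–12:47 = 7 h 15 min
Total worked: 40 h 30 min = 2430 min.
Regular 40 h 0 min = 2400 min at €41.75/h; overtime 0 h 30 min = 30 min at €83.50/h.
Pay = (2400 × €41.75 + 30 × €83.50) ÷ 60 = €1711.75.

€1711.75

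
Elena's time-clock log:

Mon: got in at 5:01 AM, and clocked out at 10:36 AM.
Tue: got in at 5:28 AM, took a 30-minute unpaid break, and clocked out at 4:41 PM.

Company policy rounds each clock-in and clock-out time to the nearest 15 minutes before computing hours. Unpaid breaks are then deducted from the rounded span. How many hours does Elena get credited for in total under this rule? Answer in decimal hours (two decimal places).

16.25 hours

Mon: in 5:01 AM→5:00 AM, out 10:36 AM→10:30 AM; 5 h 30 min
Tue: in 5:28 AM→5:30 AM, out 4:41 PM→4:45 PM; 11 h 15 min − 30 min = 10 h 45 min
Total credited: 16 h 15 min.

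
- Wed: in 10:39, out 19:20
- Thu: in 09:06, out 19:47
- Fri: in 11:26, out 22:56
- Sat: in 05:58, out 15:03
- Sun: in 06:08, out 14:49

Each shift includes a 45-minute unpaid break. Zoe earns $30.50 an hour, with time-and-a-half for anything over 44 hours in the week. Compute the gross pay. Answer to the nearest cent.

Wed: 10:39–19:20 = 8 h 41 min; less 45 min break → 7 h 56 min
Thu: 09:06–19:47 = 10 h 41 min; less 45 min break → 9 h 56 min
Fri: 11:26–22:56 = 11 h 30 min; less 45 min break → 10 h 45 min
Sat: 05:58–15:03 = 9 h 5 min; less 45 min break → 8 h 20 min
Sun: 06:08–14:49 = 8 h 41 min; less 45 min break → 7 h 56 min
Total worked: 44 h 53 min = 2693 min.
Regular 44 h 0 min = 2640 min at $30.50/h; overtime 0 h 53 min = 53 min at $45.75/h.
Pay = (2640 × $30.50 + 53 × $45.75) ÷ 60 = $1382.41.

$1382.41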